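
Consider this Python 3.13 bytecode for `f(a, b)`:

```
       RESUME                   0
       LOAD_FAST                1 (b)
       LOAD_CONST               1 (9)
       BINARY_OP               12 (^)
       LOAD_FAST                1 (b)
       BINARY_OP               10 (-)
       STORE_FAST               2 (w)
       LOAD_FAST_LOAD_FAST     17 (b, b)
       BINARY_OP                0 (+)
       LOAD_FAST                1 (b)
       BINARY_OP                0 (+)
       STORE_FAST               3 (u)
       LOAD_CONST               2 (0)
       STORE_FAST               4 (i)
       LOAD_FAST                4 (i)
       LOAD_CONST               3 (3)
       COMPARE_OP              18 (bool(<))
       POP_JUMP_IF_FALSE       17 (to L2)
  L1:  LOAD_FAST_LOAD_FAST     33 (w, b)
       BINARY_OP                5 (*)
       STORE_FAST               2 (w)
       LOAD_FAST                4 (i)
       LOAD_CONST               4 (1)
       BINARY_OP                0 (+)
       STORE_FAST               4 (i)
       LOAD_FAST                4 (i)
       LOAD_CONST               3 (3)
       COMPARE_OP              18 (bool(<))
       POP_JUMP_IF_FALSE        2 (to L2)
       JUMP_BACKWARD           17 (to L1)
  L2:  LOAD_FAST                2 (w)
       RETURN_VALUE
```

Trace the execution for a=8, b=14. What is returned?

LOAD_FAST b → push 14. Stack: [14]
LOAD_CONST → push 9. Stack: [14, 9]
BINARY_OP ^ → 14 ^ 9 = 7. Stack: [7]
LOAD_FAST b → push 14. Stack: [7, 14]
BINARY_OP - → 7 - 14 = -7. Stack: [-7]
STORE_FAST w → w=-7. Stack: []
LOAD_FAST_LOAD_FAST b,b → push 14,14. Stack: [14, 14]
BINARY_OP + → 14 + 14 = 28. Stack: [28]
LOAD_FAST b → push 14. Stack: [28, 14]
BINARY_OP + → 28 + 14 = 42. Stack: [42]
STORE_FAST u → u=42. Stack: []
LOAD_CONST → push 0. Stack: [0]
STORE_FAST i → i=0. Stack: []
LOAD_FAST i → push 0. Stack: [0]
LOAD_CONST → push 3. Stack: [0, 3]
COMPARE_OP bool(<) → 0 vs 3 = True. Stack: [True]
POP_JUMP_IF_FALSE → pop True; no jump. Stack: []
LOAD_FAST_LOAD_FAST w,b → push -7,14. Stack: [-7, 14]
BINARY_OP * → -7 * 14 = -98. Stack: [-98]
STORE_FAST w → w=-98. Stack: []
LOAD_FAST i → push 0. Stack: [0]
LOAD_CONST → push 1. Stack: [0, 1]
BINARY_OP + → 0 + 1 = 1. Stack: [1]
STORE_FAST i → i=1. Stack: []
LOAD_FAST i → push 1. Stack: [1]
LOAD_CONST → push 3. Stack: [1, 3]
COMPARE_OP bool(<) → 1 vs 3 = True. Stack: [True]
POP_JUMP_IF_FALSE → pop True; no jump. Stack: []
LOAD_FAST_LOAD_FAST w,b → push -98,14. Stack: [-98, 14]
BINARY_OP * → -98 * 14 = -1372. Stack: [-1372]
STORE_FAST w → w=-1372. Stack: []
LOAD_FAST i → push 1. Stack: [1]
LOAD_CONST → push 1. Stack: [1, 1]
BINARY_OP + → 1 + 1 = 2. Stack: [2]
STORE_FAST i → i=2. Stack: []
LOAD_FAST i → push 2. Stack: [2]
LOAD_CONST → push 3. Stack: [2, 3]
COMPARE_OP bool(<) → 2 vs 3 = True. Stack: [True]
POP_JUMP_IF_FALSE → pop True; no jump. Stack: []
LOAD_FAST_LOAD_FAST w,b → push -1372,14. Stack: [-1372, 14]
BINARY_OP * → -1372 * 14 = -19208. Stack: [-19208]
STORE_FAST w → w=-19208. Stack: []
LOAD_FAST i → push 2. Stack: [2]
LOAD_CONST → push 1. Stack: [2, 1]
BINARY_OP + → 2 + 1 = 3. Stack: [3]
STORE_FAST i → i=3. Stack: []
LOAD_FAST i → push 3. Stack: [3]
LOAD_CONST → push 3. Stack: [3, 3]
COMPARE_OP bool(<) → 3 vs 3 = False. Stack: [False]
POP_JUMP_IF_FALSE → pop False; jump. Stack: []
LOAD_FAST w → push -19208. Stack: [-19208]
RETURN_VALUE → return -19208.

-19208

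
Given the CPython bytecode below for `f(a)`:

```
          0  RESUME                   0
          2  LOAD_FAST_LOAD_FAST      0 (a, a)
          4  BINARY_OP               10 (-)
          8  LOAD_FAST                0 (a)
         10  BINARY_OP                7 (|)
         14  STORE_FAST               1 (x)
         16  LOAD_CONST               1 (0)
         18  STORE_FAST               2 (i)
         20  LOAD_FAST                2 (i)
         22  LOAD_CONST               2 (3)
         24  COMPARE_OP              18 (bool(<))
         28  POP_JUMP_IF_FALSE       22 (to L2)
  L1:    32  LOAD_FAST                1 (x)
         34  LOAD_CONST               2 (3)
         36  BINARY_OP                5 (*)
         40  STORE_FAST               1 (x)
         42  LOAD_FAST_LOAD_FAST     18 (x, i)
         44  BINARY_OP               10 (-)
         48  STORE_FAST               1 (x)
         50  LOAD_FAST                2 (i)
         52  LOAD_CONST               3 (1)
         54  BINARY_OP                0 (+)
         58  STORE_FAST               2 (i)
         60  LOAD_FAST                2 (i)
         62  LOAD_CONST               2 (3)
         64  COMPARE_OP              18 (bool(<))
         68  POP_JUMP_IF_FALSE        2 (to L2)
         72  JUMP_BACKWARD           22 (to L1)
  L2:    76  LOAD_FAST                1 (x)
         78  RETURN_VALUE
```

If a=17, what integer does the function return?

454

LOAD_FAST_LOAD_FAST a,a → push 17,17. Stack: [17, 17]
BINARY_OP - → 17 - 17 = 0. Stack: [0]
LOAD_FAST a → push 17. Stack: [0, 17]
BINARY_OP | → 0 | 17 = 17. Stack: [17]
STORE_FAST x → x=17. Stack: []
LOAD_CONST → push 0. Stack: [0]
STORE_FAST i → i=0. Stack: []
LOAD_FAST i → push 0. Stack: [0]
LOAD_CONST → push 3. Stack: [0, 3]
COMPARE_OP bool(<) → 0 vs 3 = True. Stack: [True]
POP_JUMP_IF_FALSE → pop True; no jump. Stack: []
LOAD_FAST x → push 17. Stack: [17]
LOAD_CONST → push 3. Stack: [17, 3]
BINARY_OP * → 17 * 3 = 51. Stack: [51]
STORE_FAST x → x=51. Stack: []
LOAD_FAST_LOAD_FAST x,i → push 51,0. Stack: [51, 0]
BINARY_OP - → 51 - 0 = 51. Stack: [51]
STORE_FAST x → x=51. Stack: []
LOAD_FAST i → push 0. Stack: [0]
LOAD_CONST → push 1. Stack: [0, 1]
BINARY_OP + → 0 + 1 = 1. Stack: [1]
STORE_FAST i → i=1. Stack: []
LOAD_FAST i → push 1. Stack: [1]
LOAD_CONST → push 3. Stack: [1, 3]
COMPARE_OP bool(<) → 1 vs 3 = True. Stack: [True]
POP_JUMP_IF_FALSE → pop True; no jump. Stack: []
LOAD_FAST x → push 51. Stack: [51]
LOAD_CONST → push 3. Stack: [51, 3]
BINARY_OP * → 51 * 3 = 153. Stack: [153]
STORE_FAST x → x=153. Stack: []
LOAD_FAST_LOAD_FAST x,i → push 153,1. Stack: [153, 1]
BINARY_OP - → 153 - 1 = 152. Stack: [152]
STORE_FAST x → x=152. Stack: []
LOAD_FAST i → push 1. Stack: [1]
LOAD_CONST → push 1. Stack: [1, 1]
BINARY_OP + → 1 + 1 = 2. Stack: [2]
STORE_FAST i → i=2. Stack: []
LOAD_FAST i → push 2. Stack: [2]
LOAD_CONST → push 3. Stack: [2, 3]
COMPARE_OP bool(<) → 2 vs 3 = True. Stack: [True]
POP_JUMP_IF_FALSE → pop True; no jump. Stack: []
LOAD_FAST x → push 152. Stack: [152]
LOAD_CONST → push 3. Stack: [152, 3]
BINARY_OP * → 152 * 3 = 456. Stack: [456]
STORE_FAST x → x=456. Stack: []
LOAD_FAST_LOAD_FAST x,i → push 456,2. Stack: [456, 2]
BINARY_OP - → 456 - 2 = 454. Stack: [454]
STORE_FAST x → x=454. Stack: []
LOAD_FAST i → push 2. Stack: [2]
LOAD_CONST → push 1. Stack: [2, 1]
BINARY_OP + → 2 + 1 = 3. Stack: [3]
STORE_FAST i → i=3. Stack: []
LOAD_FAST i → push 3. Stack: [3]
LOAD_CONST → push 3. Stack: [3, 3]
COMPARE_OP bool(<) → 3 vs 3 = False. Stack: [False]
POP_JUMP_IF_FALSE → pop False; jump. Stack: []
LOAD_FAST x → push 454. Stack: [454]
RETURN_VALUE → return 454.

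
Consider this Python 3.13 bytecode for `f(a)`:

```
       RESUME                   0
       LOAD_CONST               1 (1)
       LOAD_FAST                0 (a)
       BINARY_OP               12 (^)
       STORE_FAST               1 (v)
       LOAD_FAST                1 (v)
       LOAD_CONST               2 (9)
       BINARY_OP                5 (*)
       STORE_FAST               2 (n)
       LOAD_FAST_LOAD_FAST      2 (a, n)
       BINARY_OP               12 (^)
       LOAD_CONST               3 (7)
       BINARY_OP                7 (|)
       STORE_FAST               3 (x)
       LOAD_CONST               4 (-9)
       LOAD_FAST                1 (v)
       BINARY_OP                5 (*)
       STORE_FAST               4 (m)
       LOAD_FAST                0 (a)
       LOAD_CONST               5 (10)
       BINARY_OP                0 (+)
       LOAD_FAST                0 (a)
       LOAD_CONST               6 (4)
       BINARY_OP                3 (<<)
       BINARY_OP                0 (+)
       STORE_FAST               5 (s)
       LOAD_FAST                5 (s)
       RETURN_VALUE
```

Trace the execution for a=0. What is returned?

10

LOAD_CONST → push 1. Stack: [1]
LOAD_FAST a → push 0. Stack: [1, 0]
BINARY_OP ^ → 1 ^ 0 = 1. Stack: [1]
STORE_FAST v → v=1. Stack: []
LOAD_FAST v → push 1. Stack: [1]
LOAD_CONST → push 9. Stack: [1, 9]
BINARY_OP * → 1 * 9 = 9. Stack: [9]
STORE_FAST n → n=9. Stack: []
LOAD_FAST_LOAD_FAST a,n → push 0,9. Stack: [0, 9]
BINARY_OP ^ → 0 ^ 9 = 9. Stack: [9]
LOAD_CONST → push 7. Stack: [9, 7]
BINARY_OP | → 9 | 7 = 15. Stack: [15]
STORE_FAST x → x=15. Stack: []
LOAD_CONST → push -9. Stack: [-9]
LOAD_FAST v → push 1. Stack: [-9, 1]
BINARY_OP * → -9 * 1 = -9. Stack: [-9]
STORE_FAST m → m=-9. Stack: []
LOAD_FAST a → push 0. Stack: [0]
LOAD_CONST → push 10. Stack: [0, 10]
BINARY_OP + → 0 + 10 = 10. Stack: [10]
LOAD_FAST a → push 0. Stack: [10, 0]
LOAD_CONST → push 4. Stack: [10, 0, 4]
BINARY_OP << → 0 << 4 = 0. Stack: [10, 0]
BINARY_OP + → 10 + 0 = 10. Stack: [10]
STORE_FAST s → s=10. Stack: []
LOAD_FAST s → push 10. Stack: [10]
RETURN_VALUE → return 10.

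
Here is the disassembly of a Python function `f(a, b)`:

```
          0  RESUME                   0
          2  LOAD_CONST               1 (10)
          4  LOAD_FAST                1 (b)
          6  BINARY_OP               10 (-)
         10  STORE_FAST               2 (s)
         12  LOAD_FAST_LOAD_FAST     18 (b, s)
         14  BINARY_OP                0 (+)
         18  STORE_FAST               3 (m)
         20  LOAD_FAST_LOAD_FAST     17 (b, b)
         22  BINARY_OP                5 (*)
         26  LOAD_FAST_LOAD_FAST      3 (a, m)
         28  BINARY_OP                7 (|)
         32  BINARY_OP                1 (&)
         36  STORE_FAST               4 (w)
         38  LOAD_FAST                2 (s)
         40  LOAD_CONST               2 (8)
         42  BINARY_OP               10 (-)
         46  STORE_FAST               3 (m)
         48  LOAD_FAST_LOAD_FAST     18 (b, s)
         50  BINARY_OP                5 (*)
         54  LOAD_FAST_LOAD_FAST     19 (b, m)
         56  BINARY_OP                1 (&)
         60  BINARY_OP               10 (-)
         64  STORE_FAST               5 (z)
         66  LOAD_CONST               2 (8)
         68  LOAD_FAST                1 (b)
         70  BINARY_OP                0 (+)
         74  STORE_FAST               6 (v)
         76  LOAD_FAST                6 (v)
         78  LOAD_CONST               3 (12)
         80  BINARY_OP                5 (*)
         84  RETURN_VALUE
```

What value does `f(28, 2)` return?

120

LOAD_CONST → push 10. Stack: [10]
LOAD_FAST b → push 2. Stack: [10, 2]
BINARY_OP - → 10 - 2 = 8. Stack: [8]
STORE_FAST s → s=8. Stack: []
LOAD_FAST_LOAD_FAST b,s → push 2,8. Stack: [2, 8]
BINARY_OP + → 2 + 8 = 10. Stack: [10]
STORE_FAST m → m=10. Stack: []
LOAD_FAST_LOAD_FAST b,b → push 2,2. Stack: [2, 2]
BINARY_OP * → 2 * 2 = 4. Stack: [4]
LOAD_FAST_LOAD_FAST a,m → push 28,10. Stack: [4, 28, 10]
BINARY_OP | → 28 | 10 = 30. Stack: [4, 30]
BINARY_OP & → 4 & 30 = 4. Stack: [4]
STORE_FAST w → w=4. Stack: []
LOAD_FAST s → push 8. Stack: [8]
LOAD_CONST → push 8. Stack: [8, 8]
BINARY_OP - → 8 - 8 = 0. Stack: [0]
STORE_FAST m → m=0. Stack: []
LOAD_FAST_LOAD_FAST b,s → push 2,8. Stack: [2, 8]
BINARY_OP * → 2 * 8 = 16. Stack: [16]
LOAD_FAST_LOAD_FAST b,m → push 2,0. Stack: [16, 2, 0]
BINARY_OP & → 2 & 0 = 0. Stack: [16, 0]
BINARY_OP - → 16 - 0 = 16. Stack: [16]
STORE_FAST z → z=16. Stack: []
LOAD_CONST → push 8. Stack: [8]
LOAD_FAST b → push 2. Stack: [8, 2]
BINARY_OP + → 8 + 2 = 10. Stack: [10]
STORE_FAST v → v=10. Stack: []
LOAD_FAST v → push 10. Stack: [10]
LOAD_CONST → push 12. Stack: [10, 12]
BINARY_OP * → 10 * 12 = 120. Stack: [120]
RETURN_VALUE → return 120.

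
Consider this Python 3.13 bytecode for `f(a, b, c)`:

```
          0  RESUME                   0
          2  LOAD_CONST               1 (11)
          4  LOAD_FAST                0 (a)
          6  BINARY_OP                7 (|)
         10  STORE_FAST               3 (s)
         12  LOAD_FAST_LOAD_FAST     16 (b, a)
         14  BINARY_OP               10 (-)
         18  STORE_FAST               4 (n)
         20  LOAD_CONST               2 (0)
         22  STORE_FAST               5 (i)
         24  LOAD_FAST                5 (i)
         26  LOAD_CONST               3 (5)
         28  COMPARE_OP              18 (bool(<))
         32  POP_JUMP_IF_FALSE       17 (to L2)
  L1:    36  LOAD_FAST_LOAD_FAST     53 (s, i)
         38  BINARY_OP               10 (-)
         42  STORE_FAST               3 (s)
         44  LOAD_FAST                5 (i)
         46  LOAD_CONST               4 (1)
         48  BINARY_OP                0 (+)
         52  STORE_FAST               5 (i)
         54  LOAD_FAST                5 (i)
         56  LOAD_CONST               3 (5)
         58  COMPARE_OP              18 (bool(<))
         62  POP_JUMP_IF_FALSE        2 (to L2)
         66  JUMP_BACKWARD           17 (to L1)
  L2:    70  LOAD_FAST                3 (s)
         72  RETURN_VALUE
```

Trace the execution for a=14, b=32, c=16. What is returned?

5

LOAD_CONST → push 11
LOAD_FAST a → push 14
BINARY_OP | → 11 | 14 = 15
STORE_FAST s → s=15
LOAD_FAST_LOAD_FAST b,a → push 32,14
BINARY_OP - → 32 - 14 = 18
STORE_FAST n → n=18
LOAD_CONST → push 0
STORE_FAST i → i=0
LOAD_FAST i → push 0
LOAD_CONST → push 5
COMPARE_OP bool(<) → 0 vs 5 = True
POP_JUMP_IF_FALSE → pop True; no jump
LOAD_FAST_LOAD_FAST s,i → push 15,0
BINARY_OP - → 15 - 0 = 15
STORE_FAST s → s=15
LOAD_FAST i → push 0
LOAD_CONST → push 1
BINARY_OP + → 0 + 1 = 1
STORE_FAST i → i=1
LOAD_FAST i → push 1
LOAD_CONST → push 5
COMPARE_OP bool(<) → 1 vs 5 = True
POP_JUMP_IF_FALSE → pop True; no jump
LOAD_FAST_LOAD_FAST s,i → push 15,1
BINARY_OP - → 15 - 1 = 14
STORE_FAST s → s=14
LOAD_FAST i → push 1
LOAD_CONST → push 1
BINARY_OP + → 1 + 1 = 2
STORE_FAST i → i=2
LOAD_FAST i → push 2
LOAD_CONST → push 5
COMPARE_OP bool(<) → 2 vs 5 = True
POP_JUMP_IF_FALSE → pop True; no jump
LOAD_FAST_LOAD_FAST s,i → push 14,2
BINARY_OP - → 14 - 2 = 12
STORE_FAST s → s=12
LOAD_FAST i → push 2
LOAD_CONST → push 1
BINARY_OP + → 2 + 1 = 3
STORE_FAST i → i=3
LOAD_FAST i → push 3
LOAD_CONST → push 5
COMPARE_OP bool(<) → 3 vs 5 = True
POP_JUMP_IF_FALSE → pop True; no jump
LOAD_FAST_LOAD_FAST s,i → push 12,3
BINARY_OP - → 12 - 3 = 9
STORE_FAST s → s=9
LOAD_FAST i → push 3
LOAD_CONST → push 1
BINARY_OP + → 3 + 1 = 4
STORE_FAST i → i=4
LOAD_FAST i → push 4
LOAD_CONST → push 5
COMPARE_OP bool(<) → 4 vs 5 = True
POP_JUMP_IF_FALSE → pop True; no jump
LOAD_FAST_LOAD_FAST s,i → push 9,4
BINARY_OP - → 9 - 4 = 5
STORE_FAST s → s=5
LOAD_FAST i → push 4
LOAD_CONST → push 1
BINARY_OP + → 4 + 1 = 5
STORE_FAST i → i=5
LOAD_FAST i → push 5
LOAD_CONST → push 5
COMPARE_OP bool(<) → 5 vs 5 = False
POP_JUMP_IF_FALSE → pop False; jump
LOAD_FAST s → push 5
RETURN_VALUE → return 5.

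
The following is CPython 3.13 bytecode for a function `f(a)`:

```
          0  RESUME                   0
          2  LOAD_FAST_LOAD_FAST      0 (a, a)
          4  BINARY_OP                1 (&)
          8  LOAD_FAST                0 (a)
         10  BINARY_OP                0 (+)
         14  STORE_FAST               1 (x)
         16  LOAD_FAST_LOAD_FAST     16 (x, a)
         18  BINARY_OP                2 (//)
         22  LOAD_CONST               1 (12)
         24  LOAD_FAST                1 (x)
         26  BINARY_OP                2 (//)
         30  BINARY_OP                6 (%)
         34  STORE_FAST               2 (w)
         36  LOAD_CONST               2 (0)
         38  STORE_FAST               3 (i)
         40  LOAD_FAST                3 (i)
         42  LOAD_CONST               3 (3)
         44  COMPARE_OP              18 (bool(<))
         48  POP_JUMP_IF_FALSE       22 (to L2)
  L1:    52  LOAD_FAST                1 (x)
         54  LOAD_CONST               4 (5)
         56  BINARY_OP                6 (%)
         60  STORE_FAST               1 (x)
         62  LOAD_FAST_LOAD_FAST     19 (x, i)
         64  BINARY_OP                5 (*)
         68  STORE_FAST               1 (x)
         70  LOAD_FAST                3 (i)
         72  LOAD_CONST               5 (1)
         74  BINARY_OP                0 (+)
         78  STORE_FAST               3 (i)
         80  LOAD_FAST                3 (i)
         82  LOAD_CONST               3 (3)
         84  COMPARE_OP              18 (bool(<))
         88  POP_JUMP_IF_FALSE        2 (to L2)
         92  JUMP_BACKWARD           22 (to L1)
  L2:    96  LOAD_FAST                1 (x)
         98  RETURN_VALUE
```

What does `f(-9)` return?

0

LOAD_FAST_LOAD_FAST a,a → push -9,-9. Stack: [-9, -9]
BINARY_OP & → -9 & -9 = -9. Stack: [-9]
LOAD_FAST a → push -9. Stack: [-9, -9]
BINARY_OP + → -9 + -9 = -18. Stack: [-18]
STORE_FAST x → x=-18. Stack: []
LOAD_FAST_LOAD_FAST x,a → push -18,-9. Stack: [-18, -9]
BINARY_OP // → -18 // -9 = 2. Stack: [2]
LOAD_CONST → push 12. Stack: [2, 12]
LOAD_FAST x → push -18. Stack: [2, 12, -18]
BINARY_OP // → 12 // -18 = -1. Stack: [2, -1]
BINARY_OP % → 2 % -1 = 0. Stack: [0]
STORE_FAST w → w=0. Stack: []
LOAD_CONST → push 0. Stack: [0]
STORE_FAST i → i=0. Stack: []
LOAD_FAST i → push 0. Stack: [0]
LOAD_CONST → push 3. Stack: [0, 3]
COMPARE_OP bool(<) → 0 vs 3 = True. Stack: [True]
POP_JUMP_IF_FALSE → pop True; no jump. Stack: []
LOAD_FAST x → push -18. Stack: [-18]
LOAD_CONST → push 5. Stack: [-18, 5]
BINARY_OP % → -18 % 5 = 2. Stack: [2]
STORE_FAST x → x=2. Stack: []
LOAD_FAST_LOAD_FAST x,i → push 2,0. Stack: [2, 0]
BINARY_OP * → 2 * 0 = 0. Stack: [0]
STORE_FAST x → x=0. Stack: []
LOAD_FAST i → push 0. Stack: [0]
LOAD_CONST → push 1. Stack: [0, 1]
BINARY_OP + → 0 + 1 = 1. Stack: [1]
STORE_FAST i → i=1. Stack: []
LOAD_FAST i → push 1. Stack: [1]
LOAD_CONST → push 3. Stack: [1, 3]
COMPARE_OP bool(<) → 1 vs 3 = True. Stack: [True]
POP_JUMP_IF_FALSE → pop True; no jump. Stack: []
LOAD_FAST x → push 0. Stack: [0]
LOAD_CONST → push 5. Stack: [0, 5]
BINARY_OP % → 0 % 5 = 0. Stack: [0]
STORE_FAST x → x=0. Stack: []
LOAD_FAST_LOAD_FAST x,i → push 0,1. Stack: [0, 1]
BINARY_OP * → 0 * 1 = 0. Stack: [0]
STORE_FAST x → x=0. Stack: []
LOAD_FAST i → push 1. Stack: [1]
LOAD_CONST → push 1. Stack: [1, 1]
BINARY_OP + → 1 + 1 = 2. Stack: [2]
STORE_FAST i → i=2. Stack: []
LOAD_FAST i → push 2. Stack: [2]
LOAD_CONST → push 3. Stack: [2, 3]
COMPARE_OP bool(<) → 2 vs 3 = True. Stack: [True]
POP_JUMP_IF_FALSE → pop True; no jump. Stack: []
LOAD_FAST x → push 0. Stack: [0]
LOAD_CONST → push 5. Stack: [0, 5]
BINARY_OP % → 0 % 5 = 0. Stack: [0]
STORE_FAST x → x=0. Stack: []
LOAD_FAST_LOAD_FAST x,i → push 0,2. Stack: [0, 2]
BINARY_OP * → 0 * 2 = 0. Stack: [0]
STORE_FAST x → x=0. Stack: []
LOAD_FAST i → push 2. Stack: [2]
LOAD_CONST → push 1. Stack: [2, 1]
BINARY_OP + → 2 + 1 = 3. Stack: [3]
STORE_FAST i → i=3. Stack: []
LOAD_FAST i → push 3. Stack: [3]
LOAD_CONST → push 3. Stack: [3, 3]
COMPARE_OP bool(<) → 3 vs 3 = False. Stack: [False]
POP_JUMP_IF_FALSE → pop False; jump. Stack: []
LOAD_FAST x → push 0. Stack: [0]
RETURN_VALUE → return 0.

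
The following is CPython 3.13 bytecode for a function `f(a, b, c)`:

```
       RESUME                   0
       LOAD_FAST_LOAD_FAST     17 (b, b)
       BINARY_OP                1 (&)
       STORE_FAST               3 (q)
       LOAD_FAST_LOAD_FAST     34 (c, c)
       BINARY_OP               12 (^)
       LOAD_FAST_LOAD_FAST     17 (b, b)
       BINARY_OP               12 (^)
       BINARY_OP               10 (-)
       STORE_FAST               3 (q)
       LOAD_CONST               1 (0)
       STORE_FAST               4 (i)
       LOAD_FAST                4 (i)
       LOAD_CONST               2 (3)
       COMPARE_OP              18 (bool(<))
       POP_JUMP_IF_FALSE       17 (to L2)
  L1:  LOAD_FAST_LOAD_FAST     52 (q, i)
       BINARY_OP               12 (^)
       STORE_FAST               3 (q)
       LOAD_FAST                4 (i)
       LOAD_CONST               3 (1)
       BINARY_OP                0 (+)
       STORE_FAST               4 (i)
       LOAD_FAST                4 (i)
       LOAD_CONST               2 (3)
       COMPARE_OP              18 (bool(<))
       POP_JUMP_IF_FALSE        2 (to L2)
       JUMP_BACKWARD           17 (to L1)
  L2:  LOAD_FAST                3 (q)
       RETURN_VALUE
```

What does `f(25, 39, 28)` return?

3

LOAD_FAST_LOAD_FAST b,b → push 39,39. Stack: [39, 39]
BINARY_OP & → 39 & 39 = 39. Stack: [39]
STORE_FAST q → q=39. Stack: []
LOAD_FAST_LOAD_FAST c,c → push 28,28. Stack: [28, 28]
BINARY_OP ^ → 28 ^ 28 = 0. Stack: [0]
LOAD_FAST_LOAD_FAST b,b → push 39,39. Stack: [0, 39, 39]
BINARY_OP ^ → 39 ^ 39 = 0. Stack: [0, 0]
BINARY_OP - → 0 - 0 = 0. Stack: [0]
STORE_FAST q → q=0. Stack: []
LOAD_CONST → push 0. Stack: [0]
STORE_FAST i → i=0. Stack: []
LOAD_FAST i → push 0. Stack: [0]
LOAD_CONST → push 3. Stack: [0, 3]
COMPARE_OP bool(<) → 0 vs 3 = True. Stack: [True]
POP_JUMP_IF_FALSE → pop True; no jump. Stack: []
LOAD_FAST_LOAD_FAST q,i → push 0,0. Stack: [0, 0]
BINARY_OP ^ → 0 ^ 0 = 0. Stack: [0]
STORE_FAST q → q=0. Stack: []
LOAD_FAST i → push 0. Stack: [0]
LOAD_CONST → push 1. Stack: [0, 1]
BINARY_OP + → 0 + 1 = 1. Stack: [1]
STORE_FAST i → i=1. Stack: []
LOAD_FAST i → push 1. Stack: [1]
LOAD_CONST → push 3. Stack: [1, 3]
COMPARE_OP bool(<) → 1 vs 3 = True. Stack: [True]
POP_JUMP_IF_FALSE → pop True; no jump. Stack: []
LOAD_FAST_LOAD_FAST q,i → push 0,1. Stack: [0, 1]
BINARY_OP ^ → 0 ^ 1 = 1. Stack: [1]
STORE_FAST q → q=1. Stack: []
LOAD_FAST i → push 1. Stack: [1]
LOAD_CONST → push 1. Stack: [1, 1]
BINARY_OP + → 1 + 1 = 2. Stack: [2]
STORE_FAST i → i=2. Stack: []
LOAD_FAST i → push 2. Stack: [2]
LOAD_CONST → push 3. Stack: [2, 3]
COMPARE_OP bool(<) → 2 vs 3 = True. Stack: [True]
POP_JUMP_IF_FALSE → pop True; no jump. Stack: []
LOAD_FAST_LOAD_FAST q,i → push 1,2. Stack: [1, 2]
BINARY_OP ^ → 1 ^ 2 = 3. Stack: [3]
STORE_FAST q → q=3. Stack: []
LOAD_FAST i → push 2. Stack: [2]
LOAD_CONST → push 1. Stack: [2, 1]
BINARY_OP + → 2 + 1 = 3. Stack: [3]
STORE_FAST i → i=3. Stack: []
LOAD_FAST i → push 3. Stack: [3]
LOAD_CONST → push 3. Stack: [3, 3]
COMPARE_OP bool(<) → 3 vs 3 = False. Stack: [False]
POP_JUMP_IF_FALSE → pop False; jump. Stack: []
LOAD_FAST q → push 3. Stack: [3]
RETURN_VALUE → return 3.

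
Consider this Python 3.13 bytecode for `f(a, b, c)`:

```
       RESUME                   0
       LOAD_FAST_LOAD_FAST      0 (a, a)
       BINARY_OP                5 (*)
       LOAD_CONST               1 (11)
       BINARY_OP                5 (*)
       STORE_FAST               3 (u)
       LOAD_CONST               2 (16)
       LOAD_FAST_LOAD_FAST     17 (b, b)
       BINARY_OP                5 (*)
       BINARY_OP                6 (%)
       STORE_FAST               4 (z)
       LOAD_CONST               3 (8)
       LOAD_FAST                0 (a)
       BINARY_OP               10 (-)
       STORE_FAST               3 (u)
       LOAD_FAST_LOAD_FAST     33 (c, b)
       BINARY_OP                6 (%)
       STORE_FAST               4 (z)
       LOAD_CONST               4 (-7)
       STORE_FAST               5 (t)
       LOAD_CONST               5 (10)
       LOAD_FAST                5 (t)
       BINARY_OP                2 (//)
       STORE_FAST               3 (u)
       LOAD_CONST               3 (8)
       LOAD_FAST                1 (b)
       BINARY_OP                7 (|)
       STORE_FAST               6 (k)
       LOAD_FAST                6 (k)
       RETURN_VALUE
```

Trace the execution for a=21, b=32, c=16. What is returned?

LOAD_FAST_LOAD_FAST a,a → push 21,21. Stack: [21, 21]
BINARY_OP * → 21 * 21 = 441. Stack: [441]
LOAD_CONST → push 11. Stack: [441, 11]
BINARY_OP * → 441 * 11 = 4851. Stack: [4851]
STORE_FAST u → u=4851. Stack: []
LOAD_CONST → push 16. Stack: [16]
LOAD_FAST_LOAD_FAST b,b → push 32,32. Stack: [16, 32, 32]
BINARY_OP * → 32 * 32 = 1024. Stack: [16, 1024]
BINARY_OP % → 16 % 1024 = 16. Stack: [16]
STORE_FAST z → z=16. Stack: []
LOAD_CONST → push 8. Stack: [8]
LOAD_FAST a → push 21. Stack: [8, 21]
BINARY_OP - → 8 - 21 = -13. Stack: [-13]
STORE_FAST u → u=-13. Stack: []
LOAD_FAST_LOAD_FAST c,b → push 16,32. Stack: [16, 32]
BINARY_OP % → 16 % 32 = 16. Stack: [16]
STORE_FAST z → z=16. Stack: []
LOAD_CONST → push -7. Stack: [-7]
STORE_FAST t → t=-7. Stack: []
LOAD_CONST → push 10. Stack: [10]
LOAD_FAST t → push -7. Stack: [10, -7]
BINARY_OP // → 10 // -7 = -2. Stack: [-2]
STORE_FAST u → u=-2. Stack: []
LOAD_CONST → push 8. Stack: [8]
LOAD_FAST b → push 32. Stack: [8, 32]
BINARY_OP | → 8 | 32 = 40. Stack: [40]
STORE_FAST k → k=40. Stack: []
LOAD_FAST k → push 40. Stack: [40]
RETURN_VALUE → return 40.

40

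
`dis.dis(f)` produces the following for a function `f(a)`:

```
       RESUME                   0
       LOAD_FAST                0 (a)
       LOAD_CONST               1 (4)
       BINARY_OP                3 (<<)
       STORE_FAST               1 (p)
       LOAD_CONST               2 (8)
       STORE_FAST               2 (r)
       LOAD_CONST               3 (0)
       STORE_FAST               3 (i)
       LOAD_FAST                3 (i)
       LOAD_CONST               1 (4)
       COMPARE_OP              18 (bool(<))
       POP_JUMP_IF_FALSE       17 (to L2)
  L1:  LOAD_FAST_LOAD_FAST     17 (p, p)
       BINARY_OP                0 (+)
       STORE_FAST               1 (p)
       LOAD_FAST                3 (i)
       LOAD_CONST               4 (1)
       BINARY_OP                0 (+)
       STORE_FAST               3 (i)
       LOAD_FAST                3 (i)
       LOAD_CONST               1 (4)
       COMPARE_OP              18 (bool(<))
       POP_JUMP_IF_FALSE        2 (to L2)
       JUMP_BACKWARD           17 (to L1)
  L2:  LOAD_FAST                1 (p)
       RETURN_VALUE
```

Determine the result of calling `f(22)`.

LOAD_FAST a → push 22. Stack: [22]
LOAD_CONST → push 4. Stack: [22, 4]
BINARY_OP << → 22 << 4 = 352. Stack: [352]
STORE_FAST p → p=352. Stack: []
LOAD_CONST → push 8. Stack: [8]
STORE_FAST r → r=8. Stack: []
LOAD_CONST → push 0. Stack: [0]
STORE_FAST i → i=0. Stack: []
LOAD_FAST i → push 0. Stack: [0]
LOAD_CONST → push 4. Stack: [0, 4]
COMPARE_OP bool(<) → 0 vs 4 = True. Stack: [True]
POP_JUMP_IF_FALSE → pop True; no jump. Stack: []
LOAD_FAST_LOAD_FAST p,p → push 352,352. Stack: [352, 352]
BINARY_OP + → 352 + 352 = 704. Stack: [704]
STORE_FAST p → p=704. Stack: []
LOAD_FAST i → push 0. Stack: [0]
LOAD_CONST → push 1. Stack: [0, 1]
BINARY_OP + → 0 + 1 = 1. Stack: [1]
STORE_FAST i → i=1. Stack: []
LOAD_FAST i → push 1. Stack: [1]
LOAD_CONST → push 4. Stack: [1, 4]
COMPARE_OP bool(<) → 1 vs 4 = True. Stack: [True]
POP_JUMP_IF_FALSE → pop True; no jump. Stack: []
LOAD_FAST_LOAD_FAST p,p → push 704,704. Stack: [704, 704]
BINARY_OP + → 704 + 704 = 1408. Stack: [1408]
STORE_FAST p → p=1408. Stack: []
LOAD_FAST i → push 1. Stack: [1]
LOAD_CONST → push 1. Stack: [1, 1]
BINARY_OP + → 1 + 1 = 2. Stack: [2]
STORE_FAST i → i=2. Stack: []
LOAD_FAST i → push 2. Stack: [2]
LOAD_CONST → push 4. Stack: [2, 4]
COMPARE_OP bool(<) → 2 vs 4 = True. Stack: [True]
POP_JUMP_IF_FALSE → pop True; no jump. Stack: []
LOAD_FAST_LOAD_FAST p,p → push 1408,1408. Stack: [1408, 1408]
BINARY_OP + → 1408 + 1408 = 2816. Stack: [2816]
STORE_FAST p → p=2816. Stack: []
LOAD_FAST i → push 2. Stack: [2]
LOAD_CONST → push 1. Stack: [2, 1]
BINARY_OP + → 2 + 1 = 3. Stack: [3]
STORE_FAST i → i=3. Stack: []
LOAD_FAST i → push 3. Stack: [3]
LOAD_CONST → push 4. Stack: [3, 4]
COMPARE_OP bool(<) → 3 vs 4 = True. Stack: [True]
POP_JUMP_IF_FALSE → pop True; no jump. Stack: []
LOAD_FAST_LOAD_FAST p,p → push 2816,2816. Stack: [2816, 2816]
BINARY_OP + → 2816 + 2816 = 5632. Stack: [5632]
STORE_FAST p → p=5632. Stack: []
LOAD_FAST i → push 3. Stack: [3]
LOAD_CONST → push 1. Stack: [3, 1]
BINARY_OP + → 3 + 1 = 4. Stack: [4]
STORE_FAST i → i=4. Stack: []
LOAD_FAST i → push 4. Stack: [4]
LOAD_CONST → push 4. Stack: [4, 4]
COMPARE_OP bool(<) → 4 vs 4 = False. Stack: [False]
POP_JUMP_IF_FALSE → pop False; jump. Stack: []
LOAD_FAST p → push 5632. Stack: [5632]
RETURN_VALUE → return 5632.

5632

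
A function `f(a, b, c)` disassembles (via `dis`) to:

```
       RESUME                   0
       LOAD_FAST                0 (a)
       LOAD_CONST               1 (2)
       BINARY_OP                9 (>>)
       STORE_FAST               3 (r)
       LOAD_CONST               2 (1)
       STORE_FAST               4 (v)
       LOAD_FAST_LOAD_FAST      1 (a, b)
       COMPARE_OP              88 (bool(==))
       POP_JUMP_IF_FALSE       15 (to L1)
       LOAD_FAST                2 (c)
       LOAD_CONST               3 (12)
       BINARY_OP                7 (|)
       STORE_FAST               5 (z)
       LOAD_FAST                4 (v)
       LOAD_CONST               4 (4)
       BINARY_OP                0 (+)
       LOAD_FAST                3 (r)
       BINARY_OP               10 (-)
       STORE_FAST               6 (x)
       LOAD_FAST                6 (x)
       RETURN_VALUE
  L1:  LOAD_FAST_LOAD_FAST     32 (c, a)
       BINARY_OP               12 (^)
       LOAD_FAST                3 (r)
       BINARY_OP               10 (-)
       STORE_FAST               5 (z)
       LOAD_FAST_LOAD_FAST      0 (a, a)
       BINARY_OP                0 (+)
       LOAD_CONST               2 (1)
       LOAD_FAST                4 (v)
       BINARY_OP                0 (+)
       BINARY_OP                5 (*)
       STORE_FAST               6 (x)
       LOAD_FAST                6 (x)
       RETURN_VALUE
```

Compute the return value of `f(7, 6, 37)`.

LOAD_FAST a → push 7. Stack: [7]
LOAD_CONST → push 2. Stack: [7, 2]
BINARY_OP >> → 7 >> 2 = 1. Stack: [1]
STORE_FAST r → r=1. Stack: []
LOAD_CONST → push 1. Stack: [1]
STORE_FAST v → v=1. Stack: []
LOAD_FAST_LOAD_FAST a,b → push 7,6. Stack: [7, 6]
COMPARE_OP bool(==) → 7 vs 6 = False. Stack: [False]
POP_JUMP_IF_FALSE → pop False; jump. Stack: []
LOAD_FAST_LOAD_FAST c,a → push 37,7. Stack: [37, 7]
BINARY_OP ^ → 37 ^ 7 = 34. Stack: [34]
LOAD_FAST r → push 1. Stack: [34, 1]
BINARY_OP - → 34 - 1 = 33. Stack: [33]
STORE_FAST z → z=33. Stack: []
LOAD_FAST_LOAD_FAST a,a → push 7,7. Stack: [7, 7]
BINARY_OP + → 7 + 7 = 14. Stack: [14]
LOAD_CONST → push 1. Stack: [14, 1]
LOAD_FAST v → push 1. Stack: [14, 1, 1]
BINARY_OP + → 1 + 1 = 2. Stack: [14, 2]
BINARY_OP * → 14 * 2 = 28. Stack: [28]
STORE_FAST x → x=28. Stack: []
LOAD_FAST x → push 28. Stack: [28]
RETURN_VALUE → return 28.

28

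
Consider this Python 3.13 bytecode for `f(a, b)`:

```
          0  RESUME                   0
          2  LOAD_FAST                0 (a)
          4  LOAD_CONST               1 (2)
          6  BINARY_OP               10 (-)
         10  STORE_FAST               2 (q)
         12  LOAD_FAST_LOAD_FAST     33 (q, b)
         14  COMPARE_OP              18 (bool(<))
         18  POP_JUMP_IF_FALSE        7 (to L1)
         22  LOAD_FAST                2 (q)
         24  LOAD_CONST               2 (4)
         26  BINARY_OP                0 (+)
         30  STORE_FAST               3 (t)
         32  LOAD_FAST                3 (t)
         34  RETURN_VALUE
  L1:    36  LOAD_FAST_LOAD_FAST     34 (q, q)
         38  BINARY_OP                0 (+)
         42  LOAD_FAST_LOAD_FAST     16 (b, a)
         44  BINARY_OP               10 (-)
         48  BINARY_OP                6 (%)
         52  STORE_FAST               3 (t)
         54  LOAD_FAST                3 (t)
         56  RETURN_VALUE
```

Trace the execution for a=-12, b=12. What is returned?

LOAD_FAST a → push -12. Stack: [-12]
LOAD_CONST → push 2. Stack: [-12, 2]
BINARY_OP - → -12 - 2 = -14. Stack: [-14]
STORE_FAST q → q=-14. Stack: []
LOAD_FAST_LOAD_FAST q,b → push -14,12. Stack: [-14, 12]
COMPARE_OP bool(<) → -14 vs 12 = True. Stack: [True]
POP_JUMP_IF_FALSE → pop True; no jump. Stack: []
LOAD_FAST q → push -14. Stack: [-14]
LOAD_CONST → push 4. Stack: [-14, 4]
BINARY_OP + → -14 + 4 = -10. Stack: [-10]
STORE_FAST t → t=-10. Stack: []
LOAD_FAST t → push -10. Stack: [-10]
RETURN_VALUE → return -10.

-10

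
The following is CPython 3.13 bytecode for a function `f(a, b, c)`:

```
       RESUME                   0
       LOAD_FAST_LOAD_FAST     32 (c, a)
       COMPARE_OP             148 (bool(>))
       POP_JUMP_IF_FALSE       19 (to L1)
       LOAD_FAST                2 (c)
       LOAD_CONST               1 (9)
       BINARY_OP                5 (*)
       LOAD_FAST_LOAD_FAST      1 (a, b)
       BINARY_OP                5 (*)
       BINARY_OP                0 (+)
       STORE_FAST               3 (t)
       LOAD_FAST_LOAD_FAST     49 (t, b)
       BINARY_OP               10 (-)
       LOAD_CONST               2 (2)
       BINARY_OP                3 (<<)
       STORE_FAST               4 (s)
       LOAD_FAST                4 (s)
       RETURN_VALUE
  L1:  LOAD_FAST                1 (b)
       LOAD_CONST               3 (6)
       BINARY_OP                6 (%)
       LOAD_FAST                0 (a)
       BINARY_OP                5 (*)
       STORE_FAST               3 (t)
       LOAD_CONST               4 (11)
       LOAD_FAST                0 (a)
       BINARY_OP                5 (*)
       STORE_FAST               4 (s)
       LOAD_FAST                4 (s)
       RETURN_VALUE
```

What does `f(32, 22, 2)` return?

LOAD_FAST_LOAD_FAST c,a → push 2,32. Stack: [2, 32]
COMPARE_OP bool(>) → 2 vs 32 = False. Stack: [False]
POP_JUMP_IF_FALSE → pop False; jump. Stack: []
LOAD_FAST b → push 22. Stack: [22]
LOAD_CONST → push 6. Stack: [22, 6]
BINARY_OP % → 22 % 6 = 4. Stack: [4]
LOAD_FAST a → push 32. Stack: [4, 32]
BINARY_OP * → 4 * 32 = 128. Stack: [128]
STORE_FAST t → t=128. Stack: []
LOAD_CONST → push 11. Stack: [11]
LOAD_FAST a → push 32. Stack: [11, 32]
BINARY_OP * → 11 * 32 = 352. Stack: [352]
STORE_FAST s → s=352. Stack: []
LOAD_FAST s → push 352. Stack: [352]
RETURN_VALUE → return 352.

352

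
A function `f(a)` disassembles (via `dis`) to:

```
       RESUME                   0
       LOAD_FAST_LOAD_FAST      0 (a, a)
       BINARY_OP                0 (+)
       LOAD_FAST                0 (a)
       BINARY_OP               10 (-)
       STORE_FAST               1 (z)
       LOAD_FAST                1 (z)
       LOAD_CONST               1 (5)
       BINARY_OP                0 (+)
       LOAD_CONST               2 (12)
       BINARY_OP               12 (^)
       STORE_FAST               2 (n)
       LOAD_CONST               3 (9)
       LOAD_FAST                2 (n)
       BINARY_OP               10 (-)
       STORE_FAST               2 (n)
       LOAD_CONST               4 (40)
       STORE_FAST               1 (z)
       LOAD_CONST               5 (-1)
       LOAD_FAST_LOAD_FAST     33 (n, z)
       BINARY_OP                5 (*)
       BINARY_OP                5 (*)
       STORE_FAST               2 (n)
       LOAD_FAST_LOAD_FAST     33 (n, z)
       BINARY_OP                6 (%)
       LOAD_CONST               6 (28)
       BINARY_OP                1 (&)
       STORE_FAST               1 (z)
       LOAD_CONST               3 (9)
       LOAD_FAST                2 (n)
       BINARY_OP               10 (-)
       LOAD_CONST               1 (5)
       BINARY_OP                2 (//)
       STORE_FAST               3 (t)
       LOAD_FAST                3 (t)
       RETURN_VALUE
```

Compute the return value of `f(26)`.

LOAD_FAST_LOAD_FAST a,a → push 26,26. Stack: [26, 26]
BINARY_OP + → 26 + 26 = 52. Stack: [52]
LOAD_FAST a → push 26. Stack: [52, 26]
BINARY_OP - → 52 - 26 = 26. Stack: [26]
STORE_FAST z → z=26. Stack: []
LOAD_FAST z → push 26. Stack: [26]
LOAD_CONST → push 5. Stack: [26, 5]
BINARY_OP + → 26 + 5 = 31. Stack: [31]
LOAD_CONST → push 12. Stack: [31, 12]
BINARY_OP ^ → 31 ^ 12 = 19. Stack: [19]
STORE_FAST n → n=19. Stack: []
LOAD_CONST → push 9. Stack: [9]
LOAD_FAST n → push 19. Stack: [9, 19]
BINARY_OP - → 9 - 19 = -10. Stack: [-10]
STORE_FAST n → n=-10. Stack: []
LOAD_CONST → push 40. Stack: [40]
STORE_FAST z → z=40. Stack: []
LOAD_CONST → push -1. Stack: [-1]
LOAD_FAST_LOAD_FAST n,z → push -10,40. Stack: [-1, -10, 40]
BINARY_OP * → -10 * 40 = -400. Stack: [-1, -400]
BINARY_OP * → -1 * -400 = 400. Stack: [400]
STORE_FAST n → n=400. Stack: []
LOAD_FAST_LOAD_FAST n,z → push 400,40. Stack: [400, 40]
BINARY_OP % → 400 % 40 = 0. Stack: [0]
LOAD_CONST → push 28. Stack: [0, 28]
BINARY_OP & → 0 & 28 = 0. Stack: [0]
STORE_FAST z → z=0. Stack: []
LOAD_CONST → push 9. Stack: [9]
LOAD_FAST n → push 400. Stack: [9, 400]
BINARY_OP - → 9 - 400 = -391. Stack: [-391]
LOAD_CONST → push 5. Stack: [-391, 5]
BINARY_OP // → -391 // 5 = -79. Stack: [-79]
STORE_FAST t → t=-79. Stack: []
LOAD_FAST t → push -79. Stack: [-79]
RETURN_VALUE → return -79.

-79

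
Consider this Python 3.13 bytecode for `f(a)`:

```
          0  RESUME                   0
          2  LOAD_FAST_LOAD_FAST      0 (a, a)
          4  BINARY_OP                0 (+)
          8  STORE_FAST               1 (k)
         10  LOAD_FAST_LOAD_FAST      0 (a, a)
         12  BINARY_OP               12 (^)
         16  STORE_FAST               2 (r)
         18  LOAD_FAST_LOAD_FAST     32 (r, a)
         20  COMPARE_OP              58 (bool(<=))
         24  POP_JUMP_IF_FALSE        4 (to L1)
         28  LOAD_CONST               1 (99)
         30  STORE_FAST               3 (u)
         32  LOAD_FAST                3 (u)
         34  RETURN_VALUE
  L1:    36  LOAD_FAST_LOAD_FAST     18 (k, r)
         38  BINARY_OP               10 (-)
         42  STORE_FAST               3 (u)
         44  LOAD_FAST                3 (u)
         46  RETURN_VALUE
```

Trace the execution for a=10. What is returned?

LOAD_FAST_LOAD_FAST a,a → push 10,10. Stack: [10, 10]
BINARY_OP + → 10 + 10 = 20. Stack: [20]
STORE_FAST k → k=20. Stack: []
LOAD_FAST_LOAD_FAST a,a → push 10,10. Stack: [10, 10]
BINARY_OP ^ → 10 ^ 10 = 0. Stack: [0]
STORE_FAST r → r=0. Stack: []
LOAD_FAST_LOAD_FAST r,a → push 0,10. Stack: [0, 10]
COMPARE_OP bool(<=) → 0 vs 10 = True. Stack: [True]
POP_JUMP_IF_FALSE → pop True; no jump. Stack: []
LOAD_CONST → push 99. Stack: [99]
STORE_FAST u → u=99. Stack: []
LOAD_FAST u → push 99. Stack: [99]
RETURN_VALUE → return 99.

99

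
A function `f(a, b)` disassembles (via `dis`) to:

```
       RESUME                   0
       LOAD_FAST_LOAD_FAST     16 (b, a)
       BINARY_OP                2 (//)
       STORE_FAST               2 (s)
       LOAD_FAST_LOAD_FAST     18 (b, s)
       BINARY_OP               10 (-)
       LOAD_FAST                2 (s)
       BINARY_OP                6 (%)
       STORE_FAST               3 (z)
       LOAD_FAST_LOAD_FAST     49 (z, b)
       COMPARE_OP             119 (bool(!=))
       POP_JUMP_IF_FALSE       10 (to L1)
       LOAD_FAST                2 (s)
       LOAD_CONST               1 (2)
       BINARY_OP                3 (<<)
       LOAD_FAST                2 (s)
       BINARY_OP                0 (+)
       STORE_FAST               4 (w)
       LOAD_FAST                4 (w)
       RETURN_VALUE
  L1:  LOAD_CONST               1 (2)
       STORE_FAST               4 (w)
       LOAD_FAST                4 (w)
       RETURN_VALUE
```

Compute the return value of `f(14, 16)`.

5

LOAD_FAST_LOAD_FAST b,a → push 16,14. Stack: [16, 14]
BINARY_OP // → 16 // 14 = 1. Stack: [1]
STORE_FAST s → s=1. Stack: []
LOAD_FAST_LOAD_FAST b,s → push 16,1. Stack: [16, 1]
BINARY_OP - → 16 - 1 = 15. Stack: [15]
LOAD_FAST s → push 1. Stack: [15, 1]
BINARY_OP % → 15 % 1 = 0. Stack: [0]
STORE_FAST z → z=0. Stack: []
LOAD_FAST_LOAD_FAST z,b → push 0,16. Stack: [0, 16]
COMPARE_OP bool(!=) → 0 vs 16 = True. Stack: [True]
POP_JUMP_IF_FALSE → pop True; no jump. Stack: []
LOAD_FAST s → push 1. Stack: [1]
LOAD_CONST → push 2. Stack: [1, 2]
BINARY_OP << → 1 << 2 = 4. Stack: [4]
LOAD_FAST s → push 1. Stack: [4, 1]
BINARY_OP + → 4 + 1 = 5. Stack: [5]
STORE_FAST w → w=5. Stack: []
LOAD_FAST w → push 5. Stack: [5]
RETURN_VALUE → return 5.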